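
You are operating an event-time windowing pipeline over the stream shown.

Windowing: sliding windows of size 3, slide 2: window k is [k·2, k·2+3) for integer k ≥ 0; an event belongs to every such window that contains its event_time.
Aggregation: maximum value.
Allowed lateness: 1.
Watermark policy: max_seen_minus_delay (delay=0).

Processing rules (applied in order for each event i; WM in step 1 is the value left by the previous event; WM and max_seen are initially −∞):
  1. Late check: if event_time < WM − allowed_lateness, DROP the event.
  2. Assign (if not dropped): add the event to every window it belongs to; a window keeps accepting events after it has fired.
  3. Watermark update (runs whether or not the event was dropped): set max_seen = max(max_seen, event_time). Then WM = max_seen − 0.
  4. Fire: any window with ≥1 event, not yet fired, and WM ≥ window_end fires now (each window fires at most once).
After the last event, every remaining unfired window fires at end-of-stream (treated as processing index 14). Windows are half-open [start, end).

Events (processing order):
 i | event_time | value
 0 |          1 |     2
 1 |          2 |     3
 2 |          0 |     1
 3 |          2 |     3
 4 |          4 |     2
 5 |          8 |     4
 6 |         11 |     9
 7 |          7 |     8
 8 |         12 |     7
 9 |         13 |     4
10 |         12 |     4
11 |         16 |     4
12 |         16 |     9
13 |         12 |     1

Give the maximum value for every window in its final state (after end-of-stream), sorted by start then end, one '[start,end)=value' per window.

[0,3)=3 [2,5)=3 [4,7)=2 [6,9)=4 [8,11)=4 [10,13)=9 [12,15)=7 [14,17)=9 [16,19)=9

i=0 t=1 v=2: → [0,3); WM=1
i=1 t=2 v=3: → [2,5),[0,3); WM=2
i=2 t=0 v=1: DROP (t<2-1); WM=2
i=3 t=2 v=3: → [2,5),[0,3); WM=2
i=4 t=4 v=2: → [4,7),[2,5); WM=4; [0,3) fires=3
i=5 t=8 v=4: → [8,11),[6,9); WM=8; [2,5) fires=3 [4,7) fires=2
i=6 t=11 v=9: → [10,13); WM=11; [6,9) fires=4 [8,11) fires=4
i=7 t=7 v=8: DROP (t<11-1); WM=11
i=8 t=12 v=7: → [12,15),[10,13); WM=12
i=9 t=13 v=4: → [12,15); WM=13; [10,13) fires=9
i=10 t=12 v=4: → [12,15),[10,13); WM=13
i=11 t=16 v=4: → [16,19),[14,17); WM=16; [12,15) fires=7
i=12 t=16 v=9: → [16,19),[14,17); WM=16
i=13 t=12 v=1: DROP (t<16-1); WM=16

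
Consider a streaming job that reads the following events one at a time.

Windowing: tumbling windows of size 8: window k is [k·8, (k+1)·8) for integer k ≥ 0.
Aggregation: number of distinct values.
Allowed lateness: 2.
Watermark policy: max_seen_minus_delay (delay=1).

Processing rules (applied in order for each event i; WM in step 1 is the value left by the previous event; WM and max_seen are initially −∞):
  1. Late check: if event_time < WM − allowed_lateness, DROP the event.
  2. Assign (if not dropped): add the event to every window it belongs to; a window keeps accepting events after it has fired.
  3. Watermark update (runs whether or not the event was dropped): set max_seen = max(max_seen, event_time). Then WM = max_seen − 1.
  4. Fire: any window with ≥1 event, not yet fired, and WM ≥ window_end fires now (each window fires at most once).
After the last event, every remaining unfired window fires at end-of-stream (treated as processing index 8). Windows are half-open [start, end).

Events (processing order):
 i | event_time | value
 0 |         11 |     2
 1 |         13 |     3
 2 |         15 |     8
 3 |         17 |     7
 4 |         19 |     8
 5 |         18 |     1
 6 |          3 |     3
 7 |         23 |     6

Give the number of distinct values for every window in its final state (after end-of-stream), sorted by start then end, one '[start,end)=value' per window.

[8,16)=3 [16,24)=4

i=0 t=11 v=2: → [8,16); WM=10
i=1 t=13 v=3: → [8,16); WM=12
i=2 t=15 v=8: → [8,16); WM=14
i=3 t=17 v=7: → [16,24); WM=16; [8,16) fires=3
i=4 t=19 v=8: → [16,24); WM=18
i=5 t=18 v=1: → [16,24); WM=18
i=6 t=3 v=3: DROP (t<18-2); WM=18
i=7 t=23 v=6: → [16,24); WM=22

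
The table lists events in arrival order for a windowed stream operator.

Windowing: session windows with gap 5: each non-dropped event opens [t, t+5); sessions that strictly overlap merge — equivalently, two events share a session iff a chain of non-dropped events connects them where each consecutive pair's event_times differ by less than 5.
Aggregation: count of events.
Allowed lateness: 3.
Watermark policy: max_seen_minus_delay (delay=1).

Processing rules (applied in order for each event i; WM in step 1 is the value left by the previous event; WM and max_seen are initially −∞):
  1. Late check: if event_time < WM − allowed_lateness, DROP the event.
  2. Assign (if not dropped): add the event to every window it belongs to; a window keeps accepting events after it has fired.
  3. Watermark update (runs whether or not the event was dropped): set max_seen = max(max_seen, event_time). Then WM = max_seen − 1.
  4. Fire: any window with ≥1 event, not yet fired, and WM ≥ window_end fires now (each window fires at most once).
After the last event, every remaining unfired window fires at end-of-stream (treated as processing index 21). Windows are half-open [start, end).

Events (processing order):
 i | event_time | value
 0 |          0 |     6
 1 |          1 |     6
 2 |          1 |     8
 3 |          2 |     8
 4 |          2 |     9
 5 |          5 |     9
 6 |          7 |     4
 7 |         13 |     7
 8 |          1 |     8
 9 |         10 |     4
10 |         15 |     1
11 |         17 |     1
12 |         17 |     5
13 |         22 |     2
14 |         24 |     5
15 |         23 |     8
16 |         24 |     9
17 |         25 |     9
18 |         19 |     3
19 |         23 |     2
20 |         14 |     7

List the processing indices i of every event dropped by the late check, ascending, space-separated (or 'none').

i=0 t=0 v=6: → [0,5); WM=-1
i=1 t=1 v=6: → [0,6); WM=0
i=2 t=1 v=8: → [0,6); WM=0
i=3 t=2 v=8: → [0,7); WM=1
i=4 t=2 v=9: → [0,7); WM=1
i=5 t=5 v=9: → [0,10); WM=4
i=6 t=7 v=4: → [0,12); WM=6
i=7 t=13 v=7: → [13,18); WM=12
i=8 t=1 v=8: DROP (t<12-3); WM=12
i=9 t=10 v=4: → [0,18); WM=12
i=10 t=15 v=1: → [0,20); WM=14
i=11 t=17 v=1: → [0,22); WM=16
i=12 t=17 v=5: → [0,22); WM=16
i=13 t=22 v=2: → [22,27); WM=21
i=14 t=24 v=5: → [22,29); WM=23
i=15 t=23 v=8: → [22,29); WM=23
i=16 t=24 v=9: → [22,29); WM=23
i=17 t=25 v=9: → [22,30); WM=24
i=18 t=19 v=3: DROP (t<24-3); WM=24
i=19 t=23 v=2: → [22,30); WM=24
i=20 t=14 v=7: DROP (t<24-3); WM=24

8 18 20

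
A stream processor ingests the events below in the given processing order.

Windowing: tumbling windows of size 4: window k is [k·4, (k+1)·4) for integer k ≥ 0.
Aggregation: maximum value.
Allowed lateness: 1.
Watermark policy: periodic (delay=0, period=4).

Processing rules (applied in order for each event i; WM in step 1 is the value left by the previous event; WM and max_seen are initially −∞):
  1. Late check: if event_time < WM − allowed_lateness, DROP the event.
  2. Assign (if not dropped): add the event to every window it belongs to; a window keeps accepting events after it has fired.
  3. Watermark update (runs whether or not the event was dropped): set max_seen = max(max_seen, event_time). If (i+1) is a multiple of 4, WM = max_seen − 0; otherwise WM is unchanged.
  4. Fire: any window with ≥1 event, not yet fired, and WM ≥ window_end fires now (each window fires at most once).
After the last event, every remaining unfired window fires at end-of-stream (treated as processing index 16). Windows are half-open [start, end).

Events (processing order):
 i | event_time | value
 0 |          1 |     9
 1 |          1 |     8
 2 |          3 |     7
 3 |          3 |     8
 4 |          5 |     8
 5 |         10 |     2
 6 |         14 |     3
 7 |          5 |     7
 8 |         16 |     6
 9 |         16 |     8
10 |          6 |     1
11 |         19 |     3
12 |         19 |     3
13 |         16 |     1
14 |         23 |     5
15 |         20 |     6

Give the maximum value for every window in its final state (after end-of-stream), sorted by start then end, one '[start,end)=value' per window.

[0,4)=9 [4,8)=8 [8,12)=2 [12,16)=3 [16,20)=8 [20,24)=6

i=0 t=1 v=9: → [0,4); WM=−∞
i=1 t=1 v=8: → [0,4); WM=−∞
i=2 t=3 v=7: → [0,4); WM=−∞
i=3 t=3 v=8: → [0,4); WM=3
i=4 t=5 v=8: → [4,8); WM=3
i=5 t=10 v=2: → [8,12); WM=3
i=6 t=14 v=3: → [12,16); WM=3
i=7 t=5 v=7: → [4,8); WM=14; [0,4) fires=9 [4,8) fires=8 [8,12) fires=2
i=8 t=16 v=6: → [16,20); WM=14
i=9 t=16 v=8: → [16,20); WM=14
i=10 t=6 v=1: DROP (t<14-1); WM=14
i=11 t=19 v=3: → [16,20); WM=19; [12,16) fires=3
i=12 t=19 v=3: → [16,20); WM=19
i=13 t=16 v=1: DROP (t<19-1); WM=19
i=14 t=23 v=5: → [20,24); WM=19
i=15 t=20 v=6: → [20,24); WM=23; [16,20) fires=8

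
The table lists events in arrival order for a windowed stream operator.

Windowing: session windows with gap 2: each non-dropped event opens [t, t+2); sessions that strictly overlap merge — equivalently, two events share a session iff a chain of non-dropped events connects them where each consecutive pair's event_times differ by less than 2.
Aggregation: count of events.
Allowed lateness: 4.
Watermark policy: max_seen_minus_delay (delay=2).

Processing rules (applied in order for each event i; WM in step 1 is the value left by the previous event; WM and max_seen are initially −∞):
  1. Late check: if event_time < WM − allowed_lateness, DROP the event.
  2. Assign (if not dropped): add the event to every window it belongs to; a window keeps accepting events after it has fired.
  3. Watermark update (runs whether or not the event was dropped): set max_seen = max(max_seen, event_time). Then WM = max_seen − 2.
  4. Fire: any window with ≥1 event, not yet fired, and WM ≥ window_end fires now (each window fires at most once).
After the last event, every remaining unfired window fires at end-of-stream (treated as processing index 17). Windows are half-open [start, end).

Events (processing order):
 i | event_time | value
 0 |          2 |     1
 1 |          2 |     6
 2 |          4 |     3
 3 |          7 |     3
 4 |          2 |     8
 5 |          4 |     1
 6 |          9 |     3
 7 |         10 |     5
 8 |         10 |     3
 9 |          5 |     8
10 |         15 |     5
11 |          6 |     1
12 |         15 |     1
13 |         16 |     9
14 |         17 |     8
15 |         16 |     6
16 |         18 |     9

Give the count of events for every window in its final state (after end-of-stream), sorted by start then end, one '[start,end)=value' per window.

[2,4)=3 [4,7)=3 [7,9)=1 [9,12)=3 [15,20)=6

i=0 t=2 v=1: → [2,4); WM=0
i=1 t=2 v=6: → [2,4); WM=0
i=2 t=4 v=3: → [4,6); WM=2
i=3 t=7 v=3: → [7,9); WM=5
i=4 t=2 v=8: → [2,4); WM=5
i=5 t=4 v=1: → [4,6); WM=5
i=6 t=9 v=3: → [9,11); WM=7
i=7 t=10 v=5: → [9,12); WM=8
i=8 t=10 v=3: → [9,12); WM=8
i=9 t=5 v=8: → [4,7); WM=8
i=10 t=15 v=5: → [15,17); WM=13
i=11 t=6 v=1: DROP (t<13-4); WM=13
i=12 t=15 v=1: → [15,17); WM=13
i=13 t=16 v=9: → [15,18); WM=14
i=14 t=17 v=8: → [15,19); WM=15
i=15 t=16 v=6: → [15,19); WM=15
i=16 t=18 v=9: → [15,20); WM=16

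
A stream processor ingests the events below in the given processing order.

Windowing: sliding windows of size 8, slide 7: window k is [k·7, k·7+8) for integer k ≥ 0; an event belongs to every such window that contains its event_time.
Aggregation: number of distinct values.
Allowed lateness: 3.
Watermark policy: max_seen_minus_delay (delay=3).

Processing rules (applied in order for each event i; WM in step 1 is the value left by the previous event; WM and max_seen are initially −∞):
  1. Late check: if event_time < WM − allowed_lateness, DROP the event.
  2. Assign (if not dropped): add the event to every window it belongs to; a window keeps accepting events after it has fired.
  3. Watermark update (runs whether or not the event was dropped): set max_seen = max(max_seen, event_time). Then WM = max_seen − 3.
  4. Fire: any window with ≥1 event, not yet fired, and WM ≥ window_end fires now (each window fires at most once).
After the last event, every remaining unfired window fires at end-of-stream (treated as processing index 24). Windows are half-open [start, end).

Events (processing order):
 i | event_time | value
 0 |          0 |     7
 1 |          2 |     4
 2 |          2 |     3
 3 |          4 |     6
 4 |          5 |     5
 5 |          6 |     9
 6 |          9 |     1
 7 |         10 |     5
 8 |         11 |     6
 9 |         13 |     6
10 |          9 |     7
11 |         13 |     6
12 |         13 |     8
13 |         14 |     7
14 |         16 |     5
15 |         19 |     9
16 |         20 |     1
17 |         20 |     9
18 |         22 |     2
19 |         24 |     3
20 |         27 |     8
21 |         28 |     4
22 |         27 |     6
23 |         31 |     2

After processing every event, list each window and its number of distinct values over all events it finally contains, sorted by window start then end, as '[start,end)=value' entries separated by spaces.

[0,8)=6 [7,15)=5 [14,22)=4 [21,29)=5 [28,36)=2

i=0 t=0 v=7: → [0,8); WM=-3
i=1 t=2 v=4: → [0,8); WM=-1
i=2 t=2 v=3: → [0,8); WM=-1
i=3 t=4 v=6: → [0,8); WM=1
i=4 t=5 v=5: → [0,8); WM=2
i=5 t=6 v=9: → [0,8); WM=3
i=6 t=9 v=1: → [7,15); WM=6
i=7 t=10 v=5: → [7,15); WM=7
i=8 t=11 v=6: → [7,15); WM=8; [0,8) fires=6
i=9 t=13 v=6: → [7,15); WM=10
i=10 t=9 v=7: → [7,15); WM=10
i=11 t=13 v=6: → [7,15); WM=10
i=12 t=13 v=8: → [7,15); WM=10
i=13 t=14 v=7: → [14,22),[7,15); WM=11
i=14 t=16 v=5: → [14,22); WM=13
i=15 t=19 v=9: → [14,22); WM=16; [7,15) fires=5
i=16 t=20 v=1: → [14,22); WM=17
i=17 t=20 v=9: → [14,22); WM=17
i=18 t=22 v=2: → [21,29); WM=19
i=19 t=24 v=3: → [21,29); WM=21
i=20 t=27 v=8: → [21,29); WM=24; [14,22) fires=4
i=21 t=28 v=4: → [28,36),[21,29); WM=25
i=22 t=27 v=6: → [21,29); WM=25
i=23 t=31 v=2: → [28,36); WM=28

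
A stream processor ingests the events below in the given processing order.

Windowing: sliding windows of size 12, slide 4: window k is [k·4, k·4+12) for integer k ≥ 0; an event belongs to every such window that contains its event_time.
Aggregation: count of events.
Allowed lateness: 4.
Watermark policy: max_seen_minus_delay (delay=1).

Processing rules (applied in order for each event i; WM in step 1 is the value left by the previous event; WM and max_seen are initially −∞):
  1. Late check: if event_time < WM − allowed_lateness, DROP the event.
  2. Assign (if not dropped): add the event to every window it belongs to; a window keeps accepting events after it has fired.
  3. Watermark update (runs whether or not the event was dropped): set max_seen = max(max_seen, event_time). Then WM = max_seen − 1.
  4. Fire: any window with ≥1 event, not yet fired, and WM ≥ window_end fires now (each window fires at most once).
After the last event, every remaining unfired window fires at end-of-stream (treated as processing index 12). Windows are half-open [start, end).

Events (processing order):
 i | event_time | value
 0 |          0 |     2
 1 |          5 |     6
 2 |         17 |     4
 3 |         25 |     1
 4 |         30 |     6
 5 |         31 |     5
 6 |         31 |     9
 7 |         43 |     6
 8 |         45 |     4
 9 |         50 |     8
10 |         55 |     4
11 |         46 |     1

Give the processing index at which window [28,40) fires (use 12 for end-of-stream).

7

i=0 t=0 v=2: → [0,12); WM=-1
i=1 t=5 v=6: → [4,16),[0,12); WM=4
i=2 t=17 v=4: → [16,28),[12,24),[8,20); WM=16; [0,12) fires=2 [4,16) fires=1
i=3 t=25 v=1: → [24,36),[20,32),[16,28); WM=24; [8,20) fires=1 [12,24) fires=1
i=4 t=30 v=6: → [28,40),[24,36),[20,32); WM=29; [16,28) fires=2
i=5 t=31 v=5: → [28,40),[24,36),[20,32); WM=30
i=6 t=31 v=9: → [28,40),[24,36),[20,32); WM=30
i=7 t=43 v=6: → [40,52),[36,48),[32,44); WM=42; [20,32) fires=4 [24,36) fires=4 [28,40) fires=3
i=8 t=45 v=4: → [44,56),[40,52),[36,48); WM=44; [32,44) fires=1
i=9 t=50 v=8: → [48,60),[44,56),[40,52); WM=49; [36,48) fires=2
i=10 t=55 v=4: → [52,64),[48,60),[44,56); WM=54; [40,52) fires=3
i=11 t=46 v=1: DROP (t<54-4); WM=54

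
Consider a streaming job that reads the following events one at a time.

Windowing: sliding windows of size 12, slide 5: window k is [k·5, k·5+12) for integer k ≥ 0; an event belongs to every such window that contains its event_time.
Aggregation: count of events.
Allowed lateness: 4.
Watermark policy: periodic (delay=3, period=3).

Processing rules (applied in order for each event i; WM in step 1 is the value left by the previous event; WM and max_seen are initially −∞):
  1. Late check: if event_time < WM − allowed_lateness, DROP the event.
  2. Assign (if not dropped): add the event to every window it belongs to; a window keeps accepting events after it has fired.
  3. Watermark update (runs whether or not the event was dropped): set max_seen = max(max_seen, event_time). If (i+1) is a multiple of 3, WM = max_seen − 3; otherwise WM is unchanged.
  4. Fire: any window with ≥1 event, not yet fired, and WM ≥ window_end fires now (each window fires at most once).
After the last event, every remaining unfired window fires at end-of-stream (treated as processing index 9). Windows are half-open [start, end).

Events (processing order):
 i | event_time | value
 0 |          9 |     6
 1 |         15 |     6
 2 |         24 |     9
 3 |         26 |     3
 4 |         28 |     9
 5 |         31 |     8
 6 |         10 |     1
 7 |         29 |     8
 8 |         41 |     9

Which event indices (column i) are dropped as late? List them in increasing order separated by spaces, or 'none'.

i=0 t=9 v=6: → [5,17),[0,12); WM=−∞
i=1 t=15 v=6: → [15,27),[10,22),[5,17); WM=−∞
i=2 t=24 v=9: → [20,32),[15,27); WM=21; [0,12) fires=1 [5,17) fires=2
i=3 t=26 v=3: → [25,37),[20,32),[15,27); WM=21
i=4 t=28 v=9: → [25,37),[20,32); WM=21
i=5 t=31 v=8: → [30,42),[25,37),[20,32); WM=28; [10,22) fires=1 [15,27) fires=3
i=6 t=10 v=1: DROP (t<28-4); WM=28
i=7 t=29 v=8: → [25,37),[20,32); WM=28
i=8 t=41 v=9: → [40,52),[35,47),[30,42); WM=38; [20,32) fires=5 [25,37) fires=4

6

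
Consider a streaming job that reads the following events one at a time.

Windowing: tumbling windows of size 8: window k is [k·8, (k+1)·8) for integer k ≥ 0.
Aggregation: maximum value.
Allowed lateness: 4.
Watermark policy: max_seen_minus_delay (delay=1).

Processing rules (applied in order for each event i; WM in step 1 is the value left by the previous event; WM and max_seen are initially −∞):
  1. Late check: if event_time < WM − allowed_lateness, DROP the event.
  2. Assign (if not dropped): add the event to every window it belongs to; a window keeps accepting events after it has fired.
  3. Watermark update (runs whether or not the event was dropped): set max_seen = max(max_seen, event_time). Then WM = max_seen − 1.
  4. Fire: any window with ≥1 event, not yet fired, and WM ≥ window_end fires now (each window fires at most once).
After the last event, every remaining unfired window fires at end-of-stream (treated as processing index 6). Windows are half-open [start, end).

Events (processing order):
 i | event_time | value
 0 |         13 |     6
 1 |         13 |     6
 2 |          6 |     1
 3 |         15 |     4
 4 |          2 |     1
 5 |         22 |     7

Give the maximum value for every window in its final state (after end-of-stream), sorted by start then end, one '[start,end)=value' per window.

i=0 t=13 v=6: → [8,16); WM=12
i=1 t=13 v=6: → [8,16); WM=12
i=2 t=6 v=1: DROP (t<12-4); WM=12
i=3 t=15 v=4: → [8,16); WM=14
i=4 t=2 v=1: DROP (t<14-4); WM=14
i=5 t=22 v=7: → [16,24); WM=21; [8,16) fires=6

[8,16)=6 [16,24)=7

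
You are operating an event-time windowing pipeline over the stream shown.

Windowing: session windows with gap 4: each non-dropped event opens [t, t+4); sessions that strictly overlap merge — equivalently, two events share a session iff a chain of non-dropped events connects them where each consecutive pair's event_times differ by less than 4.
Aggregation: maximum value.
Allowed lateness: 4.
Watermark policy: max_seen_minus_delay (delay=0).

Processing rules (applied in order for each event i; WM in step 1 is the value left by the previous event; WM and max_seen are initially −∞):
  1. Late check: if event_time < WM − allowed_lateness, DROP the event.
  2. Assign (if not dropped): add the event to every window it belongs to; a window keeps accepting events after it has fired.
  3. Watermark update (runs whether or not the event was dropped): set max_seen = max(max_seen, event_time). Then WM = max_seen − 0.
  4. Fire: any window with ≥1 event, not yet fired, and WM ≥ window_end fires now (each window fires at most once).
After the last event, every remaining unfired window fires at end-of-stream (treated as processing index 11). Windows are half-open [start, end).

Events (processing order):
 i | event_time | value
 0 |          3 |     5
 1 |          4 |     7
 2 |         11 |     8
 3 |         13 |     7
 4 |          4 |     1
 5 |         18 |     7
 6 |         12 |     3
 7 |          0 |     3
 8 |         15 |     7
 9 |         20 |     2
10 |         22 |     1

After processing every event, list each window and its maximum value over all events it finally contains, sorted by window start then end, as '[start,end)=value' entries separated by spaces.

[3,8)=7 [11,26)=8

i=0 t=3 v=5: → [3,7); WM=3
i=1 t=4 v=7: → [3,8); WM=4
i=2 t=11 v=8: → [11,15); WM=11
i=3 t=13 v=7: → [11,17); WM=13
i=4 t=4 v=1: DROP (t<13-4); WM=13
i=5 t=18 v=7: → [18,22); WM=18
i=6 t=12 v=3: DROP (t<18-4); WM=18
i=7 t=0 v=3: DROP (t<18-4); WM=18
i=8 t=15 v=7: → [11,22); WM=18
i=9 t=20 v=2: → [11,24); WM=20
i=10 t=22 v=1: → [11,26); WM=22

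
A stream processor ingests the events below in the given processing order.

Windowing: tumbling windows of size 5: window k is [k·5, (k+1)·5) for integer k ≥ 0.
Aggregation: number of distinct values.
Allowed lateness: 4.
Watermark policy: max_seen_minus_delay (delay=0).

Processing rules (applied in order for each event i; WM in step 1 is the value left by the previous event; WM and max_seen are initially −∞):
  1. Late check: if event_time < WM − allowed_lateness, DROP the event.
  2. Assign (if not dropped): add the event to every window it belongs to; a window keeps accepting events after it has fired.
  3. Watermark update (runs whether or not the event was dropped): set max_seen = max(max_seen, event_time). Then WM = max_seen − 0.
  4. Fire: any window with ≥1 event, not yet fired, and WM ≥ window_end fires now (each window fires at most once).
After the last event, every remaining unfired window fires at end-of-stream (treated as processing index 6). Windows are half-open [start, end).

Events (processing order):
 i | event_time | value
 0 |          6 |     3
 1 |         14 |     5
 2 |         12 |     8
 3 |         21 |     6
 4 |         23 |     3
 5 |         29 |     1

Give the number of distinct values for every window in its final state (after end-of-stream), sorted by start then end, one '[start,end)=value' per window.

[5,10)=1 [10,15)=2 [20,25)=2 [25,30)=1

i=0 t=6 v=3: → [5,10); WM=6
i=1 t=14 v=5: → [10,15); WM=14; [5,10) fires=1
i=2 t=12 v=8: → [10,15); WM=14
i=3 t=21 v=6: → [20,25); WM=21; [10,15) fires=2
i=4 t=23 v=3: → [20,25); WM=23
i=5 t=29 v=1: → [25,30); WM=29; [20,25) fires=2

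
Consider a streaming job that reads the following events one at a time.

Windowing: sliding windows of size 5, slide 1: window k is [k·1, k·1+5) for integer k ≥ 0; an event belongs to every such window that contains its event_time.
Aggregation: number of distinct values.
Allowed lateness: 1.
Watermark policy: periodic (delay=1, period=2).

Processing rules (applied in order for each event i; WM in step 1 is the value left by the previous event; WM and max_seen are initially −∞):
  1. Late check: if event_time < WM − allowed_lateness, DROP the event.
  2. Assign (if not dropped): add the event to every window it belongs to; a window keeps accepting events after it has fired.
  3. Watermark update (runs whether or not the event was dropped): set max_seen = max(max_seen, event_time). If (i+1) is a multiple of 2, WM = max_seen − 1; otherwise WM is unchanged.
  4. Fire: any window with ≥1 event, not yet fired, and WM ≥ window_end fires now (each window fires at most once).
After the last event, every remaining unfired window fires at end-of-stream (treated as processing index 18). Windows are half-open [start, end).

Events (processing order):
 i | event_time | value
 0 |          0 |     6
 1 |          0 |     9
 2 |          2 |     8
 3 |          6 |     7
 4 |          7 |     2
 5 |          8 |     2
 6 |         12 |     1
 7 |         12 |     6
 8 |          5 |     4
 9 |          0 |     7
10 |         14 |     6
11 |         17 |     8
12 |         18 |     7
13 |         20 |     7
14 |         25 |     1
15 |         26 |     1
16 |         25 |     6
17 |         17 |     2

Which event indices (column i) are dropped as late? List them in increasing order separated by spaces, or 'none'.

8 9 17

i=0 t=0 v=6: → [0,5); WM=−∞
i=1 t=0 v=9: → [0,5); WM=-1
i=2 t=2 v=8: → [2,7),[1,6),[0,5); WM=-1
i=3 t=6 v=7: → [6,11),[5,10),[4,9),[3,8),[2,7); WM=5; [0,5) fires=3
i=4 t=7 v=2: → [7,12),[6,11),[5,10),[4,9),[3,8); WM=5
i=5 t=8 v=2: → [8,13),[7,12),[6,11),[5,10),[4,9); WM=7; [1,6) fires=1 [2,7) fires=2
i=6 t=12 v=1: → [12,17),[11,16),[10,15),[9,14),[8,13); WM=7
i=7 t=12 v=6: → [12,17),[11,16),[10,15),[9,14),[8,13); WM=11; [3,8) fires=2 [4,9) fires=2 [5,10) fires=2 [6,11) fires=2
i=8 t=5 v=4: DROP (t<11-1); WM=11
i=9 t=0 v=7: DROP (t<11-1); WM=11
i=10 t=14 v=6: → [14,19),[13,18),[12,17),[11,16),[10,15); WM=11
i=11 t=17 v=8: → [17,22),[16,21),[15,20),[14,19),[13,18); WM=16; [7,12) fires=1 [8,13) fires=3 [9,14) fires=2 [10,15) fires=2 [11,16) fires=2
i=12 t=18 v=7: → [18,23),[17,22),[16,21),[15,20),[14,19); WM=16
i=13 t=20 v=7: → [20,25),[19,24),[18,23),[17,22),[16,21); WM=19; [12,17) fires=2 [13,18) fires=2 [14,19) fires=3
i=14 t=25 v=1: → [25,30),[24,29),[23,28),[22,27),[21,26); WM=19
i=15 t=26 v=1: → [26,31),[25,30),[24,29),[23,28),[22,27); WM=25; [15,20) fires=2 [16,21) fires=2 [17,22) fires=2 [18,23) fires=1 [19,24) fires=1 [20,25) fires=1
i=16 t=25 v=6: → [25,30),[24,29),[23,28),[22,27),[21,26); WM=25
i=17 t=17 v=2: DROP (t<25-1); WM=25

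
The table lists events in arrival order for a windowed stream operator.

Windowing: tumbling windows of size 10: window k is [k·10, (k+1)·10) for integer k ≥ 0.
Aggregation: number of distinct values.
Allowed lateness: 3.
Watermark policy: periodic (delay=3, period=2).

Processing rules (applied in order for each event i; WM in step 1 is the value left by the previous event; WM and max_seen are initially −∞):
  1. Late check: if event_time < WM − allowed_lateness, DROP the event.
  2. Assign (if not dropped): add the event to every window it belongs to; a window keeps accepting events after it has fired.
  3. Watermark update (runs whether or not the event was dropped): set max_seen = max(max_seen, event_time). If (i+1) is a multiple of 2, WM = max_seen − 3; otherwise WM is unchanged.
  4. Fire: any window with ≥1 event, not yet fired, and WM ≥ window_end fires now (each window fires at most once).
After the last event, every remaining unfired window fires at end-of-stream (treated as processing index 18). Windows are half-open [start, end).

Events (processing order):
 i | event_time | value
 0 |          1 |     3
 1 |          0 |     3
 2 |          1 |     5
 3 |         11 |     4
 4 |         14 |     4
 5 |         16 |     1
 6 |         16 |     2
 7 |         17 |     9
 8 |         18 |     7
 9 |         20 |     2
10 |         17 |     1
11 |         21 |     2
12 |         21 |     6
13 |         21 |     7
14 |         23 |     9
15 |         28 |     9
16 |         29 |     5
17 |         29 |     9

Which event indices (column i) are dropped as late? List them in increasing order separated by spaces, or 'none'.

i=0 t=1 v=3: → [0,10); WM=−∞
i=1 t=0 v=3: → [0,10); WM=-2
i=2 t=1 v=5: → [0,10); WM=-2
i=3 t=11 v=4: → [10,20); WM=8
i=4 t=14 v=4: → [10,20); WM=8
i=5 t=16 v=1: → [10,20); WM=13; [0,10) fires=2
i=6 t=16 v=2: → [10,20); WM=13
i=7 t=17 v=9: → [10,20); WM=14
i=8 t=18 v=7: → [10,20); WM=14
i=9 t=20 v=2: → [20,30); WM=17
i=10 t=17 v=1: → [10,20); WM=17
i=11 t=21 v=2: → [20,30); WM=18
i=12 t=21 v=6: → [20,30); WM=18
i=13 t=21 v=7: → [20,30); WM=18
i=14 t=23 v=9: → [20,30); WM=18
i=15 t=28 v=9: → [20,30); WM=25; [10,20) fires=5
i=16 t=29 v=5: → [20,30); WM=25
i=17 t=29 v=9: → [20,30); WM=26

none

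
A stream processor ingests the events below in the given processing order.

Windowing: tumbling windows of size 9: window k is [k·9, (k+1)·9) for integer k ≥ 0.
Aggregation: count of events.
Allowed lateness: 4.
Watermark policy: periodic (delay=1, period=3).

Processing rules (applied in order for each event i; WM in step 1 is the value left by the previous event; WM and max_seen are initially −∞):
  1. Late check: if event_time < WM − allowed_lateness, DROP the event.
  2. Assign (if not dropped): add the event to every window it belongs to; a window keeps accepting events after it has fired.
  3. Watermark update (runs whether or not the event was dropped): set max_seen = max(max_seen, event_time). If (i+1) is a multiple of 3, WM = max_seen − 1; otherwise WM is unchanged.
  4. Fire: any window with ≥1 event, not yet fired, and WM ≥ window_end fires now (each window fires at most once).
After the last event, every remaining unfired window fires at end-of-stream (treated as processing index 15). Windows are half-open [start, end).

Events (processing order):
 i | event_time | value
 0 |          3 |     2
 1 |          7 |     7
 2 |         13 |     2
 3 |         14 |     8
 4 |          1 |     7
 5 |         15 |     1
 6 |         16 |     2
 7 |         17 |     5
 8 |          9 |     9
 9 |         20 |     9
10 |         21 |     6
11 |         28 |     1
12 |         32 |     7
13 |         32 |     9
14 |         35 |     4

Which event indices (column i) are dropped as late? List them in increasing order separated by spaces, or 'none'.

i=0 t=3 v=2: → [0,9); WM=−∞
i=1 t=7 v=7: → [0,9); WM=−∞
i=2 t=13 v=2: → [9,18); WM=12; [0,9) fires=2
i=3 t=14 v=8: → [9,18); WM=12
i=4 t=1 v=7: DROP (t<12-4); WM=12
i=5 t=15 v=1: → [9,18); WM=14
i=6 t=16 v=2: → [9,18); WM=14
i=7 t=17 v=5: → [9,18); WM=14
i=8 t=9 v=9: DROP (t<14-4); WM=16
i=9 t=20 v=9: → [18,27); WM=16
i=10 t=21 v=6: → [18,27); WM=16
i=11 t=28 v=1: → [27,36); WM=27; [9,18) fires=5 [18,27) fires=2
i=12 t=32 v=7: → [27,36); WM=27
i=13 t=32 v=9: → [27,36); WM=27
i=14 t=35 v=4: → [27,36); WM=34

4 8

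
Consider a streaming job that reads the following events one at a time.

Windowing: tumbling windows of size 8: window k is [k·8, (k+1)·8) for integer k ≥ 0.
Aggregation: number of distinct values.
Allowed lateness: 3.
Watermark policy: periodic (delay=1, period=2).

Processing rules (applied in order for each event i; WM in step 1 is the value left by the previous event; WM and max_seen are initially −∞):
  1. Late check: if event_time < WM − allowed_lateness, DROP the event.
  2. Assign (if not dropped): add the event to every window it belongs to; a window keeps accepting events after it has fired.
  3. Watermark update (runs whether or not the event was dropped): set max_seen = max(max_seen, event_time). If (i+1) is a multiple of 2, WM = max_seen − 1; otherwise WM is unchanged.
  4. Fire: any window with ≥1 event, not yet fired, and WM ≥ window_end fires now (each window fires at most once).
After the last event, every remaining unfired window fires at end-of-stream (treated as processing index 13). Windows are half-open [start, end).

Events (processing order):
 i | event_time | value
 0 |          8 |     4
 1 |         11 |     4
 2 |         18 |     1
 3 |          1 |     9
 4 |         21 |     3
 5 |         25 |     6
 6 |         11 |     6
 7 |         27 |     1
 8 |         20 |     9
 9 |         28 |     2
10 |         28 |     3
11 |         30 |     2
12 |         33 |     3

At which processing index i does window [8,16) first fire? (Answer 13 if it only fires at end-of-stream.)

i=0 t=8 v=4: → [8,16); WM=−∞
i=1 t=11 v=4: → [8,16); WM=10
i=2 t=18 v=1: → [16,24); WM=10
i=3 t=1 v=9: DROP (t<10-3); WM=17; [8,16) fires=1
i=4 t=21 v=3: → [16,24); WM=17
i=5 t=25 v=6: → [24,32); WM=24; [16,24) fires=2
i=6 t=11 v=6: DROP (t<24-3); WM=24
i=7 t=27 v=1: → [24,32); WM=26
i=8 t=20 v=9: DROP (t<26-3); WM=26
i=9 t=28 v=2: → [24,32); WM=27
i=10 t=28 v=3: → [24,32); WM=27
i=11 t=30 v=2: → [24,32); WM=29
i=12 t=33 v=3: → [32,40); WM=29

3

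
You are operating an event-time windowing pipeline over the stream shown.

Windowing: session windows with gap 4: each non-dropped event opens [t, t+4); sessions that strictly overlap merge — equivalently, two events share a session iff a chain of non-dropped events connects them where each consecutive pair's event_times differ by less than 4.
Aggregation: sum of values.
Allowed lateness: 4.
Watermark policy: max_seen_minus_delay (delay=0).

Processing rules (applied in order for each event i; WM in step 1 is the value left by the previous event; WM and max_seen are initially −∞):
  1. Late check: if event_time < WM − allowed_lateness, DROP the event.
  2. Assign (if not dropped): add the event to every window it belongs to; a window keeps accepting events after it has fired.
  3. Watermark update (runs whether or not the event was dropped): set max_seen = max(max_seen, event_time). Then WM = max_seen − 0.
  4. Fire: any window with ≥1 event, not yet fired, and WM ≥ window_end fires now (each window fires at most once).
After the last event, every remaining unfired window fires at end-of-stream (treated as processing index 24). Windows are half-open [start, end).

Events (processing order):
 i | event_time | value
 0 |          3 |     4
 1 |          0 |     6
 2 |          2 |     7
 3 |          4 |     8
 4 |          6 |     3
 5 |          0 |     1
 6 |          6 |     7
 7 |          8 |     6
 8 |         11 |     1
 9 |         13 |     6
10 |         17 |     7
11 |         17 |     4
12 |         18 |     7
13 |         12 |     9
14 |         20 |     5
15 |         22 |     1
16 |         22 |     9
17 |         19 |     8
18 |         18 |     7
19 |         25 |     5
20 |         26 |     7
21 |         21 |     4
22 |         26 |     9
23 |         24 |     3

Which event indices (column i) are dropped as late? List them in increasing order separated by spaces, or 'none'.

i=0 t=3 v=4: → [3,7); WM=3
i=1 t=0 v=6: → [0,7); WM=3
i=2 t=2 v=7: → [0,7); WM=3
i=3 t=4 v=8: → [0,8); WM=4
i=4 t=6 v=3: → [0,10); WM=6
i=5 t=0 v=1: DROP (t<6-4); WM=6
i=6 t=6 v=7: → [0,10); WM=6
i=7 t=8 v=6: → [0,12); WM=8
i=8 t=11 v=1: → [0,15); WM=11
i=9 t=13 v=6: → [0,17); WM=13
i=10 t=17 v=7: → [17,21); WM=17
i=11 t=17 v=4: → [17,21); WM=17
i=12 t=18 v=7: → [17,22); WM=18
i=13 t=12 v=9: DROP (t<18-4); WM=18
i=14 t=20 v=5: → [17,24); WM=20
i=15 t=22 v=1: → [17,26); WM=22
i=16 t=22 v=9: → [17,26); WM=22
i=17 t=19 v=8: → [17,26); WM=22
i=18 t=18 v=7: → [17,26); WM=22
i=19 t=25 v=5: → [17,29); WM=25
i=20 t=26 v=7: → [17,30); WM=26
i=21 t=21 v=4: DROP (t<26-4); WM=26
i=22 t=26 v=9: → [17,30); WM=26
i=23 t=24 v=3: → [17,30); WM=26

5 13 21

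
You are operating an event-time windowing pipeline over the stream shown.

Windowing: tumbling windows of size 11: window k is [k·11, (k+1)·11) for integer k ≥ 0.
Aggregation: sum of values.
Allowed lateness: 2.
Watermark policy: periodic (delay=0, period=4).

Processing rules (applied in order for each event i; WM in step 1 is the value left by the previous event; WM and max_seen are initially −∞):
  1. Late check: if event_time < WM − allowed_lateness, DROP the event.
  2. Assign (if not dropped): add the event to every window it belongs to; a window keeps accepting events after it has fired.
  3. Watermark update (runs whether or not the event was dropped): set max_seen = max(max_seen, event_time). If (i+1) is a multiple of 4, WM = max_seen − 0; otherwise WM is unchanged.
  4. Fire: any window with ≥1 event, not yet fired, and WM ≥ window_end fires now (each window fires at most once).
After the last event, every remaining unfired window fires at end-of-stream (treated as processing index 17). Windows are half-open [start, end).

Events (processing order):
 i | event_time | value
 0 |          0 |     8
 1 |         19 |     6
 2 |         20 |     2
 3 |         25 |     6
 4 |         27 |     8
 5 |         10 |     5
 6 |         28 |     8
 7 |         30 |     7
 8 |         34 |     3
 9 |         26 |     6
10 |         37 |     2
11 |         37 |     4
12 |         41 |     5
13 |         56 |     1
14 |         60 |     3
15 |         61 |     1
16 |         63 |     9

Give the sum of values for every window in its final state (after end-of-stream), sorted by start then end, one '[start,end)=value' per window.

[0,11)=8 [11,22)=8 [22,33)=29 [33,44)=14 [55,66)=14

i=0 t=0 v=8: → [0,11); WM=−∞
i=1 t=19 v=6: → [11,22); WM=−∞
i=2 t=20 v=2: → [11,22); WM=−∞
i=3 t=25 v=6: → [22,33); WM=25; [0,11) fires=8 [11,22) fires=8
i=4 t=27 v=8: → [22,33); WM=25
i=5 t=10 v=5: DROP (t<25-2); WM=25
i=6 t=28 v=8: → [22,33); WM=25
i=7 t=30 v=7: → [22,33); WM=30
i=8 t=34 v=3: → [33,44); WM=30
i=9 t=26 v=6: DROP (t<30-2); WM=30
i=10 t=37 v=2: → [33,44); WM=30
i=11 t=37 v=4: → [33,44); WM=37; [22,33) fires=29
i=12 t=41 v=5: → [33,44); WM=37
i=13 t=56 v=1: → [55,66); WM=37
i=14 t=60 v=3: → [55,66); WM=37
i=15 t=61 v=1: → [55,66); WM=61; [33,44) fires=14
i=16 t=63 v=9: → [55,66); WM=61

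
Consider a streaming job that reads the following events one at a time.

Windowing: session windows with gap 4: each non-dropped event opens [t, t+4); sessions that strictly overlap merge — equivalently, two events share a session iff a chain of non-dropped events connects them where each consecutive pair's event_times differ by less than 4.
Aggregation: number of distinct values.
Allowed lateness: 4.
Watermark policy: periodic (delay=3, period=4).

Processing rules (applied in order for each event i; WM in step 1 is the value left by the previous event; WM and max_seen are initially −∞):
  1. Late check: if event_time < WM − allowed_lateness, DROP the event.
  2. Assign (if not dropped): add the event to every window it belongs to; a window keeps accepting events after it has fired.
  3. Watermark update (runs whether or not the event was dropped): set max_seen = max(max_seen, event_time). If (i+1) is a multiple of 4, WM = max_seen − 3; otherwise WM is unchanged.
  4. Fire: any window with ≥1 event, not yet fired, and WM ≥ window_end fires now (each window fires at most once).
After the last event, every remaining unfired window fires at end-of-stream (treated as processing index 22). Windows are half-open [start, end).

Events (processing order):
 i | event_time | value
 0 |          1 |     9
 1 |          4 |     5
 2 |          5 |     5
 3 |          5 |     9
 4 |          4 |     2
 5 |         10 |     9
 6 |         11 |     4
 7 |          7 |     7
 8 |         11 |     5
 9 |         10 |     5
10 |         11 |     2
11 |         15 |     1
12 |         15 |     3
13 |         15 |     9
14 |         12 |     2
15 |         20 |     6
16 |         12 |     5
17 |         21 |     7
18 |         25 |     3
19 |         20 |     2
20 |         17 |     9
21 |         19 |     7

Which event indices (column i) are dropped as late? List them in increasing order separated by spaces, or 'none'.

16 20

i=0 t=1 v=9: → [1,5); WM=−∞
i=1 t=4 v=5: → [1,8); WM=−∞
i=2 t=5 v=5: → [1,9); WM=−∞
i=3 t=5 v=9: → [1,9); WM=2
i=4 t=4 v=2: → [1,9); WM=2
i=5 t=10 v=9: → [10,14); WM=2
i=6 t=11 v=4: → [10,15); WM=2
i=7 t=7 v=7: → [1,15); WM=8
i=8 t=11 v=5: → [1,15); WM=8
i=9 t=10 v=5: → [1,15); WM=8
i=10 t=11 v=2: → [1,15); WM=8
i=11 t=15 v=1: → [15,19); WM=12
i=12 t=15 v=3: → [15,19); WM=12
i=13 t=15 v=9: → [15,19); WM=12
i=14 t=12 v=2: → [1,19); WM=12
i=15 t=20 v=6: → [20,24); WM=17
i=16 t=12 v=5: DROP (t<17-4); WM=17
i=17 t=21 v=7: → [20,25); WM=17
i=18 t=25 v=3: → [25,29); WM=17
i=19 t=20 v=2: → [20,25); WM=22
i=20 t=17 v=9: DROP (t<22-4); WM=22
i=21 t=19 v=7: → [19,25); WM=22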